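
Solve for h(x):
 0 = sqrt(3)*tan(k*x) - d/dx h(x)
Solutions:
 h(x) = C1 + sqrt(3)*Piecewise((-log(cos(k*x))/k, Ne(k, 0)), (0, True))


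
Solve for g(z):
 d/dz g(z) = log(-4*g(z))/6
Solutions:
 -6*Integral(1/(log(-_y) + 2*log(2)), (_y, g(z))) = C1 - z


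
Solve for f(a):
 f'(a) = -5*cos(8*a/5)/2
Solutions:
 f(a) = C1 - 25*sin(8*a/5)/16


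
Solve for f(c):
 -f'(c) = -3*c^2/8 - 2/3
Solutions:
 f(c) = C1 + c^3/8 + 2*c/3


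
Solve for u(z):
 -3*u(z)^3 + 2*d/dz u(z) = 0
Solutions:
 u(z) = -sqrt(-1/(C1 + 3*z))
 u(z) = sqrt(-1/(C1 + 3*z))


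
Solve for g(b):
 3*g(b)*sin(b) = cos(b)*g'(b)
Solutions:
 g(b) = C1/cos(b)^3


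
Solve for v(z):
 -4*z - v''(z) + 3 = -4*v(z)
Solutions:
 v(z) = C1*exp(-2*z) + C2*exp(2*z) + z - 3/4


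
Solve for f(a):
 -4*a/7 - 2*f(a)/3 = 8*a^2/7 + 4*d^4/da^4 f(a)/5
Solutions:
 f(a) = -12*a^2/7 - 6*a/7 + (C1*sin(10^(1/4)*3^(3/4)*a/6) + C2*cos(10^(1/4)*3^(3/4)*a/6))*exp(-10^(1/4)*3^(3/4)*a/6) + (C3*sin(10^(1/4)*3^(3/4)*a/6) + C4*cos(10^(1/4)*3^(3/4)*a/6))*exp(10^(1/4)*3^(3/4)*a/6)


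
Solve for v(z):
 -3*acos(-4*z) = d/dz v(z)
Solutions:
 v(z) = C1 - 3*z*acos(-4*z) - 3*sqrt(1 - 16*z^2)/4


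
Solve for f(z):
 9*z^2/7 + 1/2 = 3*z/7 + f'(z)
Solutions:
 f(z) = C1 + 3*z^3/7 - 3*z^2/14 + z/2


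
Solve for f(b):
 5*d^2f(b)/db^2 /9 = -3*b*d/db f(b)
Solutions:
 f(b) = C1 + C2*erf(3*sqrt(30)*b/10)


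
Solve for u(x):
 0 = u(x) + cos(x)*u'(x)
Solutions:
 u(x) = C1*sqrt(sin(x) - 1)/sqrt(sin(x) + 1)


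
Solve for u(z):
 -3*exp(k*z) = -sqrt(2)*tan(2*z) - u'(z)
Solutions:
 u(z) = C1 + 3*Piecewise((exp(k*z)/k, Ne(k, 0)), (z, True)) + sqrt(2)*log(cos(2*z))/2


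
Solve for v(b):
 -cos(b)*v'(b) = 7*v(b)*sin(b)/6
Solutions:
 v(b) = C1*cos(b)^(7/6)


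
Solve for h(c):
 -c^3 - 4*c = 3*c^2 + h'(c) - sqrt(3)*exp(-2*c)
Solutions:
 h(c) = C1 - c^4/4 - c^3 - 2*c^2 - sqrt(3)*exp(-2*c)/2


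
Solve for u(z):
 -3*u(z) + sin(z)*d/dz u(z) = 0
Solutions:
 u(z) = C1*(cos(z) - 1)^(3/2)/(cos(z) + 1)^(3/2)


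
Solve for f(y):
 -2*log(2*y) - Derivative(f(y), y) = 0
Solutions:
 f(y) = C1 - 2*y*log(y) - y*log(4) + 2*y


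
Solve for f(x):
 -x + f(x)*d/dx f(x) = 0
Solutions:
 f(x) = -sqrt(C1 + x^2)
 f(x) = sqrt(C1 + x^2)


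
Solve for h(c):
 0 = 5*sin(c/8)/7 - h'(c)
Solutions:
 h(c) = C1 - 40*cos(c/8)/7


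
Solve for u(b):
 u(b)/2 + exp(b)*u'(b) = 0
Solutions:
 u(b) = C1*exp(exp(-b)/2)


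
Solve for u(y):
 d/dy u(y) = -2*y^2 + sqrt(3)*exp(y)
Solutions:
 u(y) = C1 - 2*y^3/3 + sqrt(3)*exp(y)


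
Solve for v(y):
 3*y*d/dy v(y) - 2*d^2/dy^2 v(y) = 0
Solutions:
 v(y) = C1 + C2*erfi(sqrt(3)*y/2)


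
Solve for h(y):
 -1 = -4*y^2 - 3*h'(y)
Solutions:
 h(y) = C1 - 4*y^3/9 + y/3


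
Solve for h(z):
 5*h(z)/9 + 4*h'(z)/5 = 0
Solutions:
 h(z) = C1*exp(-25*z/36)


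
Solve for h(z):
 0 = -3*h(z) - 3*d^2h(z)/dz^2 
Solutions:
 h(z) = C1*sin(z) + C2*cos(z)


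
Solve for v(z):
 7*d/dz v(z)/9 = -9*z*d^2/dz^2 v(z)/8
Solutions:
 v(z) = C1 + C2*z^(25/81)


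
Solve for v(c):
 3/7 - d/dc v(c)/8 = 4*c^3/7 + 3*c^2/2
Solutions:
 v(c) = C1 - 8*c^4/7 - 4*c^3 + 24*c/7


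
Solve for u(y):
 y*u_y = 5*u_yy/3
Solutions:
 u(y) = C1 + C2*erfi(sqrt(30)*y/10)


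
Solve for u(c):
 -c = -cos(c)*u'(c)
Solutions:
 u(c) = C1 + Integral(c/cos(c), c)


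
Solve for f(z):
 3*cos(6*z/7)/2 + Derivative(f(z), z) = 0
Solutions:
 f(z) = C1 - 7*sin(6*z/7)/4


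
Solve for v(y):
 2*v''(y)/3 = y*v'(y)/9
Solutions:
 v(y) = C1 + C2*erfi(sqrt(3)*y/6)


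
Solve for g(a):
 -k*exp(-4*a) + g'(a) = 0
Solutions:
 g(a) = C1 - k*exp(-4*a)/4


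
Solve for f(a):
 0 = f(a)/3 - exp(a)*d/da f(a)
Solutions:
 f(a) = C1*exp(-exp(-a)/3)


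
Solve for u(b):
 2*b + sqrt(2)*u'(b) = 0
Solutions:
 u(b) = C1 - sqrt(2)*b^2/2


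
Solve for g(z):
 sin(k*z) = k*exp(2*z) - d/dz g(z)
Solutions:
 g(z) = C1 + k*exp(2*z)/2 + cos(k*z)/k


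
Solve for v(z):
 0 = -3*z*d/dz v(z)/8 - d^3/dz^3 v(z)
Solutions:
 v(z) = C1 + Integral(C2*airyai(-3^(1/3)*z/2) + C3*airybi(-3^(1/3)*z/2), z)


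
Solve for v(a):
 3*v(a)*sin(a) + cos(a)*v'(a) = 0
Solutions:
 v(a) = C1*cos(a)^3


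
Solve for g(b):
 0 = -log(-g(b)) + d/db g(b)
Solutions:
 -li(-g(b)) = C1 + b


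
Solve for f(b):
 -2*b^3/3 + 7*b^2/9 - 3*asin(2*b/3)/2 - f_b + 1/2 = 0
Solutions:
 f(b) = C1 - b^4/6 + 7*b^3/27 - 3*b*asin(2*b/3)/2 + b/2 - 3*sqrt(9 - 4*b^2)/4


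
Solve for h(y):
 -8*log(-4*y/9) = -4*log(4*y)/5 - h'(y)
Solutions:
 h(y) = C1 + 36*y*log(y)/5 + y*(-16*log(3) - 36/5 + 72*log(2)/5 + 8*I*pi)


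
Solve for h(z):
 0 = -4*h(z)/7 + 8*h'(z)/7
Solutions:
 h(z) = C1*exp(z/2)


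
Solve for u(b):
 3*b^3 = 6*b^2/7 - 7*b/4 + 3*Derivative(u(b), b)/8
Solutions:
 u(b) = C1 + 2*b^4 - 16*b^3/21 + 7*b^2/3


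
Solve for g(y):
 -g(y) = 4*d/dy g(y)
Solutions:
 g(y) = C1*exp(-y/4)


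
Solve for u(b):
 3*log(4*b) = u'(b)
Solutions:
 u(b) = C1 + 3*b*log(b) - 3*b + b*log(64)


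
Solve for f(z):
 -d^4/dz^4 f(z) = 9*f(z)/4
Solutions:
 f(z) = (C1*sin(sqrt(3)*z/2) + C2*cos(sqrt(3)*z/2))*exp(-sqrt(3)*z/2) + (C3*sin(sqrt(3)*z/2) + C4*cos(sqrt(3)*z/2))*exp(sqrt(3)*z/2)


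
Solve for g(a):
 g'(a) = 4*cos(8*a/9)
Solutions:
 g(a) = C1 + 9*sin(8*a/9)/2


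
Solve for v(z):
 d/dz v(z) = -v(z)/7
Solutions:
 v(z) = C1*exp(-z/7)


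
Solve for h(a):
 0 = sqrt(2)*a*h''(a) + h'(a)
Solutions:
 h(a) = C1 + C2*a^(1 - sqrt(2)/2)


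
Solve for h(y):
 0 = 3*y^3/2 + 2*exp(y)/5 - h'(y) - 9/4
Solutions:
 h(y) = C1 + 3*y^4/8 - 9*y/4 + 2*exp(y)/5


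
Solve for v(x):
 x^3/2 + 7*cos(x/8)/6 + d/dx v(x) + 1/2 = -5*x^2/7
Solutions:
 v(x) = C1 - x^4/8 - 5*x^3/21 - x/2 - 28*sin(x/8)/3


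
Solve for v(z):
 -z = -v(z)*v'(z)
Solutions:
 v(z) = -sqrt(C1 + z^2)
 v(z) = sqrt(C1 + z^2)


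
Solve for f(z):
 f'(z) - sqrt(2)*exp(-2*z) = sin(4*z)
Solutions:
 f(z) = C1 - cos(4*z)/4 - sqrt(2)*exp(-2*z)/2


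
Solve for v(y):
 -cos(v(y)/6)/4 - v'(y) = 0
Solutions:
 y/4 - 3*log(sin(v(y)/6) - 1) + 3*log(sin(v(y)/6) + 1) = C1


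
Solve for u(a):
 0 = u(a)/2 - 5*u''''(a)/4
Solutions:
 u(a) = C1*exp(-2^(1/4)*5^(3/4)*a/5) + C2*exp(2^(1/4)*5^(3/4)*a/5) + C3*sin(2^(1/4)*5^(3/4)*a/5) + C4*cos(2^(1/4)*5^(3/4)*a/5)


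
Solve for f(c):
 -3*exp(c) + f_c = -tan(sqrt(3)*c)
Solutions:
 f(c) = C1 + 3*exp(c) + sqrt(3)*log(cos(sqrt(3)*c))/3


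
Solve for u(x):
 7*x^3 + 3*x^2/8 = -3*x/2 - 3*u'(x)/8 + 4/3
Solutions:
 u(x) = C1 - 14*x^4/3 - x^3/3 - 2*x^2 + 32*x/9


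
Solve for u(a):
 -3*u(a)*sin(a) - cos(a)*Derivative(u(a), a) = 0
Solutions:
 u(a) = C1*cos(a)^3


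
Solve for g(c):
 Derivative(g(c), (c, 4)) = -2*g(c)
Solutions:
 g(c) = (C1*sin(2^(3/4)*c/2) + C2*cos(2^(3/4)*c/2))*exp(-2^(3/4)*c/2) + (C3*sin(2^(3/4)*c/2) + C4*cos(2^(3/4)*c/2))*exp(2^(3/4)*c/2)


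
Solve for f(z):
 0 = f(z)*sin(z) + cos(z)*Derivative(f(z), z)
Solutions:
 f(z) = C1*cos(z)


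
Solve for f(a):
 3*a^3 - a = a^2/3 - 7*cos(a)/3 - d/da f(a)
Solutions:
 f(a) = C1 - 3*a^4/4 + a^3/9 + a^2/2 - 7*sin(a)/3


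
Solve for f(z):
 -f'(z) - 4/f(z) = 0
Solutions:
 f(z) = -sqrt(C1 - 8*z)
 f(z) = sqrt(C1 - 8*z)


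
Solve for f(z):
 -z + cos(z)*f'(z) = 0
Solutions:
 f(z) = C1 + Integral(z/cos(z), z)


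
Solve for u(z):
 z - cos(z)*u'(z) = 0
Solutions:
 u(z) = C1 + Integral(z/cos(z), z)


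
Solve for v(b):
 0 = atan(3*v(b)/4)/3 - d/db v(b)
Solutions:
 Integral(1/atan(3*_y/4), (_y, v(b))) = C1 + b/3


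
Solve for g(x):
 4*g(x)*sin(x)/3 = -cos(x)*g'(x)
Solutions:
 g(x) = C1*cos(x)^(4/3)


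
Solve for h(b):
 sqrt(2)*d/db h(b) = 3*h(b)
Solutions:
 h(b) = C1*exp(3*sqrt(2)*b/2)


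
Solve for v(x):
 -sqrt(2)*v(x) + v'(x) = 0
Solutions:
 v(x) = C1*exp(sqrt(2)*x)


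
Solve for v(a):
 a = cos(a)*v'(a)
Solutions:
 v(a) = C1 + Integral(a/cos(a), a)


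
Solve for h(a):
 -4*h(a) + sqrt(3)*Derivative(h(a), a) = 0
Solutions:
 h(a) = C1*exp(4*sqrt(3)*a/3)


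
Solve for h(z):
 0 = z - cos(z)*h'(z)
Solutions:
 h(z) = C1 + Integral(z/cos(z), z)


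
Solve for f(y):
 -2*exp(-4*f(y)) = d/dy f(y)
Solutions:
 f(y) = log(-I*(C1 - 8*y)^(1/4))
 f(y) = log(I*(C1 - 8*y)^(1/4))
 f(y) = log(-(C1 - 8*y)^(1/4))
 f(y) = log(C1 - 8*y)/4


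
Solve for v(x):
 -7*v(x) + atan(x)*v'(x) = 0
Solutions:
 v(x) = C1*exp(7*Integral(1/atan(x), x))


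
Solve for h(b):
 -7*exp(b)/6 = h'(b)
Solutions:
 h(b) = C1 - 7*exp(b)/6


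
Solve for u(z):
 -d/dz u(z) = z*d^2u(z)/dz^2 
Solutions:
 u(z) = C1 + C2*log(z)


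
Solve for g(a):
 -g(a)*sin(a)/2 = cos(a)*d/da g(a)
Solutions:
 g(a) = C1*sqrt(cos(a))


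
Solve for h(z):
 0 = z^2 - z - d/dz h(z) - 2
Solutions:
 h(z) = C1 + z^3/3 - z^2/2 - 2*z


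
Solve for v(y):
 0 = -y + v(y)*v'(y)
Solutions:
 v(y) = -sqrt(C1 + y^2)
 v(y) = sqrt(C1 + y^2)


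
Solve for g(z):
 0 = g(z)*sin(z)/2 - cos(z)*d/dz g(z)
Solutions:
 g(z) = C1/sqrt(cos(z))


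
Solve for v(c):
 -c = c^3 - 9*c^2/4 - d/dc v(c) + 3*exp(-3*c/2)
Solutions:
 v(c) = C1 + c^4/4 - 3*c^3/4 + c^2/2 - 2*exp(-3*c/2)


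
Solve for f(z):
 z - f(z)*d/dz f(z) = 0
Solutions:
 f(z) = -sqrt(C1 + z^2)
 f(z) = sqrt(C1 + z^2)


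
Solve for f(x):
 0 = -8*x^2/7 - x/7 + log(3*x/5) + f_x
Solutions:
 f(x) = C1 + 8*x^3/21 + x^2/14 - x*log(x) + x*log(5/3) + x


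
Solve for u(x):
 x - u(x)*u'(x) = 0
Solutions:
 u(x) = -sqrt(C1 + x^2)
 u(x) = sqrt(C1 + x^2)


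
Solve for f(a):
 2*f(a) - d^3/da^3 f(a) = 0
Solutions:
 f(a) = C3*exp(2^(1/3)*a) + (C1*sin(2^(1/3)*sqrt(3)*a/2) + C2*cos(2^(1/3)*sqrt(3)*a/2))*exp(-2^(1/3)*a/2)


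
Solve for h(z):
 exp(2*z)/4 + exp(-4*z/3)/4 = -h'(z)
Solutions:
 h(z) = C1 - exp(2*z)/8 + 3*exp(-4*z/3)/16


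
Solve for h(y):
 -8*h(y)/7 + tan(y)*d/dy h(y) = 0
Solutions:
 h(y) = C1*sin(y)^(8/7)


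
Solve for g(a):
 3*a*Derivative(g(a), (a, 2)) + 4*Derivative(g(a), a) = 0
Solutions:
 g(a) = C1 + C2/a^(1/3)


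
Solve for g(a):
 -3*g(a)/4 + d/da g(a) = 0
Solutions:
 g(a) = C1*exp(3*a/4)


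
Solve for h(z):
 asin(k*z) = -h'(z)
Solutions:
 h(z) = C1 - Piecewise((z*asin(k*z) + sqrt(-k^2*z^2 + 1)/k, Ne(k, 0)), (0, True))


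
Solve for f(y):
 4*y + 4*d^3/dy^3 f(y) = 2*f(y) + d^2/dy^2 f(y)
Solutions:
 f(y) = C1*exp(y*(-(12*sqrt(1302) + 433)^(1/3) - 1/(12*sqrt(1302) + 433)^(1/3) + 2)/24)*sin(sqrt(3)*y*(-(12*sqrt(1302) + 433)^(1/3) + (12*sqrt(1302) + 433)^(-1/3))/24) + C2*exp(y*(-(12*sqrt(1302) + 433)^(1/3) - 1/(12*sqrt(1302) + 433)^(1/3) + 2)/24)*cos(sqrt(3)*y*(-(12*sqrt(1302) + 433)^(1/3) + (12*sqrt(1302) + 433)^(-1/3))/24) + C3*exp(y*((12*sqrt(1302) + 433)^(-1/3) + 1 + (12*sqrt(1302) + 433)^(1/3))/12) + 2*y


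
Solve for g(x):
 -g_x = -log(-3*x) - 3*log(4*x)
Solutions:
 g(x) = C1 + 4*x*log(x) + x*(-4 + log(192) + I*pi)


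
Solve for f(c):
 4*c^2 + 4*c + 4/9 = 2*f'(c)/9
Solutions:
 f(c) = C1 + 6*c^3 + 9*c^2 + 2*c


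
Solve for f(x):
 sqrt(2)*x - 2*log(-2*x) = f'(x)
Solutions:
 f(x) = C1 + sqrt(2)*x^2/2 - 2*x*log(-x) + 2*x*(1 - log(2))


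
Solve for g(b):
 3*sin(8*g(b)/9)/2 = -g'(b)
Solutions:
 3*b/2 + 9*log(cos(8*g(b)/9) - 1)/16 - 9*log(cos(8*g(b)/9) + 1)/16 = C1


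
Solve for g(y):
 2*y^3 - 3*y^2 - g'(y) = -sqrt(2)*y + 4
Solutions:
 g(y) = C1 + y^4/2 - y^3 + sqrt(2)*y^2/2 - 4*y


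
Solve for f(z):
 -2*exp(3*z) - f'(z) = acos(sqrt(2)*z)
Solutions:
 f(z) = C1 - z*acos(sqrt(2)*z) + sqrt(2)*sqrt(1 - 2*z^2)/2 - 2*exp(3*z)/3


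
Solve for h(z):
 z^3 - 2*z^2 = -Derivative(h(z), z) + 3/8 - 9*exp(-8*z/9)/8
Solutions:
 h(z) = C1 - z^4/4 + 2*z^3/3 + 3*z/8 + 81*exp(-8*z/9)/64


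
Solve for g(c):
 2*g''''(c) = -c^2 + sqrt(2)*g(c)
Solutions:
 g(c) = C1*exp(-2^(7/8)*c/2) + C2*exp(2^(7/8)*c/2) + C3*sin(2^(7/8)*c/2) + C4*cos(2^(7/8)*c/2) + sqrt(2)*c^2/2


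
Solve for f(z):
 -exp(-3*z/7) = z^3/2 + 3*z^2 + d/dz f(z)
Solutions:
 f(z) = C1 - z^4/8 - z^3 + 7*exp(-3*z/7)/3


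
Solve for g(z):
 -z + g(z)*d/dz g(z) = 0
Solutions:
 g(z) = -sqrt(C1 + z^2)
 g(z) = sqrt(C1 + z^2)


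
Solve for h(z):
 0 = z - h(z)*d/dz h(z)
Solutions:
 h(z) = -sqrt(C1 + z^2)
 h(z) = sqrt(C1 + z^2)


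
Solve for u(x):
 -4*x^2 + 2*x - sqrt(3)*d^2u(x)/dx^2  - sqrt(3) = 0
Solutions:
 u(x) = C1 + C2*x - sqrt(3)*x^4/9 + sqrt(3)*x^3/9 - x^2/2


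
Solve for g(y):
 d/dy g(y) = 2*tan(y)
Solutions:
 g(y) = C1 - 2*log(cos(y))


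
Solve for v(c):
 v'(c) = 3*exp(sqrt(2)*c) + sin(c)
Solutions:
 v(c) = C1 + 3*sqrt(2)*exp(sqrt(2)*c)/2 - cos(c)


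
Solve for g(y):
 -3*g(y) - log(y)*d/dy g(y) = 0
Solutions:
 g(y) = C1*exp(-3*li(y))


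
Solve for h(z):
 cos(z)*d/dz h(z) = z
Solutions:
 h(z) = C1 + Integral(z/cos(z), z)


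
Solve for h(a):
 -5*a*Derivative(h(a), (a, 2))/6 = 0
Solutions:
 h(a) = C1 + C2*a


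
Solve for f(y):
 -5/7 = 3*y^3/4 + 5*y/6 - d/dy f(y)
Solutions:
 f(y) = C1 + 3*y^4/16 + 5*y^2/12 + 5*y/7


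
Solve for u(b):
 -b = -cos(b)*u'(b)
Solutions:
 u(b) = C1 + Integral(b/cos(b), b)


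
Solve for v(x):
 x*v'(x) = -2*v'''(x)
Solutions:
 v(x) = C1 + Integral(C2*airyai(-2^(2/3)*x/2) + C3*airybi(-2^(2/3)*x/2), x)


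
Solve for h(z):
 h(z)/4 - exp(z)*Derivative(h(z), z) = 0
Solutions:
 h(z) = C1*exp(-exp(-z)/4)


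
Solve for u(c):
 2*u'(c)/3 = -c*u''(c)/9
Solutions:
 u(c) = C1 + C2/c^5


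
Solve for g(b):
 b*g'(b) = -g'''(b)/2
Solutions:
 g(b) = C1 + Integral(C2*airyai(-2^(1/3)*b) + C3*airybi(-2^(1/3)*b), b)


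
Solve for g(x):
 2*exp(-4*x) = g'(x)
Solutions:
 g(x) = C1 - exp(-4*x)/2


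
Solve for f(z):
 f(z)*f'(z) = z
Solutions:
 f(z) = -sqrt(C1 + z^2)
 f(z) = sqrt(C1 + z^2)


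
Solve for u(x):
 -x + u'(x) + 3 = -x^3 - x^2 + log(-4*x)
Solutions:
 u(x) = C1 - x^4/4 - x^3/3 + x^2/2 + x*log(-x) + 2*x*(-2 + log(2))


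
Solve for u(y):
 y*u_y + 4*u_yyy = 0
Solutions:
 u(y) = C1 + Integral(C2*airyai(-2^(1/3)*y/2) + C3*airybi(-2^(1/3)*y/2), y)


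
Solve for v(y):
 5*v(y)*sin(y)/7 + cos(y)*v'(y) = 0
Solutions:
 v(y) = C1*cos(y)^(5/7)


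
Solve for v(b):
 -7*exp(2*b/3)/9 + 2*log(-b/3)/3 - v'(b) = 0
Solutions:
 v(b) = C1 + 2*b*log(-b)/3 + 2*b*(-log(3) - 1)/3 - 7*exp(2*b/3)/6


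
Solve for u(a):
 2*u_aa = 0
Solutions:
 u(a) = C1 + C2*a


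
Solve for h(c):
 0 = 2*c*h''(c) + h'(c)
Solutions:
 h(c) = C1 + C2*sqrt(c)


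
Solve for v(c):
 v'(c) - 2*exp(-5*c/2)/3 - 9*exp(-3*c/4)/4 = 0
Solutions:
 v(c) = C1 - 4*exp(-5*c/2)/15 - 3*exp(-3*c/4)


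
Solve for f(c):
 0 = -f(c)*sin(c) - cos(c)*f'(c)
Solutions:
 f(c) = C1*cos(c)


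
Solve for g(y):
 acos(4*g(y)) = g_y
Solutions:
 Integral(1/acos(4*_y), (_y, g(y))) = C1 + y


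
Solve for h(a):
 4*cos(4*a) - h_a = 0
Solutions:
 h(a) = C1 + sin(4*a)


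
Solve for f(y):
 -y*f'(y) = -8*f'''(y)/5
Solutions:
 f(y) = C1 + Integral(C2*airyai(5^(1/3)*y/2) + C3*airybi(5^(1/3)*y/2), y)


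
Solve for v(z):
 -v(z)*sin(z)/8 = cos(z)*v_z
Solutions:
 v(z) = C1*cos(z)^(1/8)


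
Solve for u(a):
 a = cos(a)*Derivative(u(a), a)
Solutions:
 u(a) = C1 + Integral(a/cos(a), a)


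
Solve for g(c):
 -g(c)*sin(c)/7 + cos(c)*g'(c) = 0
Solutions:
 g(c) = C1/cos(c)^(1/7)


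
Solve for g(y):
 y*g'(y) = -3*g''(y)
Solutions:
 g(y) = C1 + C2*erf(sqrt(6)*y/6)


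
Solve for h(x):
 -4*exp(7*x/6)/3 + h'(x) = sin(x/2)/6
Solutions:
 h(x) = C1 + 8*exp(7*x/6)/7 - cos(x/2)/3


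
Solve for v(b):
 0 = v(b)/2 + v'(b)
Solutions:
 v(b) = C1*exp(-b/2)


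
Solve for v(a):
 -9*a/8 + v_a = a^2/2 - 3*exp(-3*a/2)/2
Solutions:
 v(a) = C1 + a^3/6 + 9*a^2/16 + exp(-3*a/2)


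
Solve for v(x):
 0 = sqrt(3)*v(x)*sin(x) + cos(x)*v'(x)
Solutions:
 v(x) = C1*cos(x)^(sqrt(3))


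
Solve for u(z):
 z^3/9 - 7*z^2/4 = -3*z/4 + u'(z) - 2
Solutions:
 u(z) = C1 + z^4/36 - 7*z^3/12 + 3*z^2/8 + 2*z


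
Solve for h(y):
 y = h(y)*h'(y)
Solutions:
 h(y) = -sqrt(C1 + y^2)
 h(y) = sqrt(C1 + y^2)


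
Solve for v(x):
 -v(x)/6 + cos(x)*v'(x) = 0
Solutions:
 v(x) = C1*(sin(x) + 1)^(1/12)/(sin(x) - 1)^(1/12)


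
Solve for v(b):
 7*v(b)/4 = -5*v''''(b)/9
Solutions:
 v(b) = (C1*sin(sqrt(3)*5^(3/4)*7^(1/4)*b/10) + C2*cos(sqrt(3)*5^(3/4)*7^(1/4)*b/10))*exp(-sqrt(3)*5^(3/4)*7^(1/4)*b/10) + (C3*sin(sqrt(3)*5^(3/4)*7^(1/4)*b/10) + C4*cos(sqrt(3)*5^(3/4)*7^(1/4)*b/10))*exp(sqrt(3)*5^(3/4)*7^(1/4)*b/10)


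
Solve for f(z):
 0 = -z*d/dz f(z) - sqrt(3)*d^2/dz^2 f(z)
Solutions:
 f(z) = C1 + C2*erf(sqrt(2)*3^(3/4)*z/6)


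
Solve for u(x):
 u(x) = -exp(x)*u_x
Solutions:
 u(x) = C1*exp(exp(-x))


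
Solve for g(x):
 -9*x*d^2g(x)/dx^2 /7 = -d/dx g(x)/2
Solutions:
 g(x) = C1 + C2*x^(25/18)


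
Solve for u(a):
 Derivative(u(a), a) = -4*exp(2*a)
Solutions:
 u(a) = C1 - 2*exp(2*a)


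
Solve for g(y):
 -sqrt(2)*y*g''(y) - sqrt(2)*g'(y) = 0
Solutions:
 g(y) = C1 + C2*log(y)


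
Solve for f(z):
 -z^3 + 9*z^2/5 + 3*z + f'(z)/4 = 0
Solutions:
 f(z) = C1 + z^4 - 12*z^3/5 - 6*z^2


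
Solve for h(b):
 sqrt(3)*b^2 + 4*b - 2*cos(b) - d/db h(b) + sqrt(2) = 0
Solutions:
 h(b) = C1 + sqrt(3)*b^3/3 + 2*b^2 + sqrt(2)*b - 2*sin(b)


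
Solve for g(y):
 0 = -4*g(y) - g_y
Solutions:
 g(y) = C1*exp(-4*y)


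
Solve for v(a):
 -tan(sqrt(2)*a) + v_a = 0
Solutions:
 v(a) = C1 - sqrt(2)*log(cos(sqrt(2)*a))/2


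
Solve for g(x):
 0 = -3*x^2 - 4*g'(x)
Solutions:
 g(x) = C1 - x^3/4


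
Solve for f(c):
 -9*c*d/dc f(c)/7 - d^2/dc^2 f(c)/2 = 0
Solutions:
 f(c) = C1 + C2*erf(3*sqrt(7)*c/7)


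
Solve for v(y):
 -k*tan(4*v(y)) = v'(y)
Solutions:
 v(y) = -asin(C1*exp(-4*k*y))/4 + pi/4
 v(y) = asin(C1*exp(-4*k*y))/4


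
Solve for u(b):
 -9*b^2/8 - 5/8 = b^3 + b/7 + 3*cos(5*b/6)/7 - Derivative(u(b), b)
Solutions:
 u(b) = C1 + b^4/4 + 3*b^3/8 + b^2/14 + 5*b/8 + 18*sin(5*b/6)/35


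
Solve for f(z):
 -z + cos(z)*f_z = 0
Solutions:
 f(z) = C1 + Integral(z/cos(z), z)


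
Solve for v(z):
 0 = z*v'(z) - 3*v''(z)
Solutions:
 v(z) = C1 + C2*erfi(sqrt(6)*z/6)


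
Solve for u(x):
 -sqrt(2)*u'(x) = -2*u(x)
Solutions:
 u(x) = C1*exp(sqrt(2)*x)


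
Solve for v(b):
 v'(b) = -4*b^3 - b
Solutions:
 v(b) = C1 - b^4 - b^2/2


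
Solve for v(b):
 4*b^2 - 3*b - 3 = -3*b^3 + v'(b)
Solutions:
 v(b) = C1 + 3*b^4/4 + 4*b^3/3 - 3*b^2/2 - 3*b


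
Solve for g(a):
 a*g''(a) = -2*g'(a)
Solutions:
 g(a) = C1 + C2/a


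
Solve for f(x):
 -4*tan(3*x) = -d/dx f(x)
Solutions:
 f(x) = C1 - 4*log(cos(3*x))/3


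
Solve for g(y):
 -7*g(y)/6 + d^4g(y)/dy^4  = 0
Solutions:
 g(y) = C1*exp(-6^(3/4)*7^(1/4)*y/6) + C2*exp(6^(3/4)*7^(1/4)*y/6) + C3*sin(6^(3/4)*7^(1/4)*y/6) + C4*cos(6^(3/4)*7^(1/4)*y/6)


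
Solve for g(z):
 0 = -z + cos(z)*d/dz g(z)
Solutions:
 g(z) = C1 + Integral(z/cos(z), z)


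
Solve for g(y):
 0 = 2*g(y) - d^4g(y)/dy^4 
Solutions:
 g(y) = C1*exp(-2^(1/4)*y) + C2*exp(2^(1/4)*y) + C3*sin(2^(1/4)*y) + C4*cos(2^(1/4)*y)


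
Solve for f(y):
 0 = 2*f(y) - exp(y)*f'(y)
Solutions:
 f(y) = C1*exp(-2*exp(-y))


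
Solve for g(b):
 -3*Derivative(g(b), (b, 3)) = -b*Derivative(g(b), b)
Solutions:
 g(b) = C1 + Integral(C2*airyai(3^(2/3)*b/3) + C3*airybi(3^(2/3)*b/3), b)


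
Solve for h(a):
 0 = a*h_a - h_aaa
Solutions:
 h(a) = C1 + Integral(C2*airyai(a) + C3*airybi(a), a)


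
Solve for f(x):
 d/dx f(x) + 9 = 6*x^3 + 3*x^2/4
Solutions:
 f(x) = C1 + 3*x^4/2 + x^3/4 - 9*x


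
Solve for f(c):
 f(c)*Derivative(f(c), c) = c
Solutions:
 f(c) = -sqrt(C1 + c^2)
 f(c) = sqrt(C1 + c^2)


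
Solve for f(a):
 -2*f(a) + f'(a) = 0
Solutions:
 f(a) = C1*exp(2*a)


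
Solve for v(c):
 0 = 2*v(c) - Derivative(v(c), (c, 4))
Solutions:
 v(c) = C1*exp(-2^(1/4)*c) + C2*exp(2^(1/4)*c) + C3*sin(2^(1/4)*c) + C4*cos(2^(1/4)*c)


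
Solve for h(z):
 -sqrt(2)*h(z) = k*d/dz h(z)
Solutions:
 h(z) = C1*exp(-sqrt(2)*z/k)


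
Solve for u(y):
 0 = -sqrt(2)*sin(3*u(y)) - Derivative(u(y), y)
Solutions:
 u(y) = -acos((-C1 - exp(6*sqrt(2)*y))/(C1 - exp(6*sqrt(2)*y)))/3 + 2*pi/3
 u(y) = acos((-C1 - exp(6*sqrt(2)*y))/(C1 - exp(6*sqrt(2)*y)))/3


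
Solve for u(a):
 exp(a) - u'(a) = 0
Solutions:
 u(a) = C1 + exp(a)


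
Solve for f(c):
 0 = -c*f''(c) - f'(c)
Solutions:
 f(c) = C1 + C2*log(c)


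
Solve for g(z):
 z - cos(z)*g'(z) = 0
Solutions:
 g(z) = C1 + Integral(z/cos(z), z)


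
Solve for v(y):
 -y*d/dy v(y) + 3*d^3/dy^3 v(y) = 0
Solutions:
 v(y) = C1 + Integral(C2*airyai(3^(2/3)*y/3) + C3*airybi(3^(2/3)*y/3), y)


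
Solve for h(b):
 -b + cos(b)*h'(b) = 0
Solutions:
 h(b) = C1 + Integral(b/cos(b), b)


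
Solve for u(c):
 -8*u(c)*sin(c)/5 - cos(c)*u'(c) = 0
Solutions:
 u(c) = C1*cos(c)^(8/5)


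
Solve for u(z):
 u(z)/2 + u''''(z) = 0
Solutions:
 u(z) = (C1*sin(2^(1/4)*z/2) + C2*cos(2^(1/4)*z/2))*exp(-2^(1/4)*z/2) + (C3*sin(2^(1/4)*z/2) + C4*cos(2^(1/4)*z/2))*exp(2^(1/4)*z/2)


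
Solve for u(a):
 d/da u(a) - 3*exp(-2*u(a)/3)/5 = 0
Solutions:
 u(a) = 3*log(-sqrt(C1 + 3*a)) - 3*log(15) + 3*log(30)/2
 u(a) = 3*log(C1 + 3*a)/2 - 3*log(15) + 3*log(30)/2


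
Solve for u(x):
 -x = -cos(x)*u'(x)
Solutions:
 u(x) = C1 + Integral(x/cos(x), x)


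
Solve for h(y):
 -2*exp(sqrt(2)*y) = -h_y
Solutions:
 h(y) = C1 + sqrt(2)*exp(sqrt(2)*y)


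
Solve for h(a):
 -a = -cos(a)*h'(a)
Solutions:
 h(a) = C1 + Integral(a/cos(a), a)


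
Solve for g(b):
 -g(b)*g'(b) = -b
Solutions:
 g(b) = -sqrt(C1 + b^2)
 g(b) = sqrt(C1 + b^2)


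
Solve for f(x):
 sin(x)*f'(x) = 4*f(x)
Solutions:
 f(x) = C1*(cos(x)^2 - 2*cos(x) + 1)/(cos(x)^2 + 2*cos(x) + 1)


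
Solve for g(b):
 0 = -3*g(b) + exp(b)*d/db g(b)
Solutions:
 g(b) = C1*exp(-3*exp(-b))


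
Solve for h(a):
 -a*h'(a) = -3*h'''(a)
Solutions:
 h(a) = C1 + Integral(C2*airyai(3^(2/3)*a/3) + C3*airybi(3^(2/3)*a/3), a)


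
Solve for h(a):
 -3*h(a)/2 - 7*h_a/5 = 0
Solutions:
 h(a) = C1*exp(-15*a/14)


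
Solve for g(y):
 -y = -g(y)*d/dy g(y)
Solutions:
 g(y) = -sqrt(C1 + y^2)
 g(y) = sqrt(C1 + y^2)


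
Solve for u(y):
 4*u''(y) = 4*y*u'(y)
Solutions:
 u(y) = C1 + C2*erfi(sqrt(2)*y/2)


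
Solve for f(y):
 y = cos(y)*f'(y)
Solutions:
 f(y) = C1 + Integral(y/cos(y), y)


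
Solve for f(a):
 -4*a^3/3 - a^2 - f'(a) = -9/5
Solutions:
 f(a) = C1 - a^4/3 - a^3/3 + 9*a/5


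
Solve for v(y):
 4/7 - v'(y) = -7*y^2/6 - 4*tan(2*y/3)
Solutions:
 v(y) = C1 + 7*y^3/18 + 4*y/7 - 6*log(cos(2*y/3))


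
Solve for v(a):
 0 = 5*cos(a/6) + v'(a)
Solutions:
 v(a) = C1 - 30*sin(a/6)


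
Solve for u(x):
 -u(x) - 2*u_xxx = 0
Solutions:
 u(x) = C3*exp(-2^(2/3)*x/2) + (C1*sin(2^(2/3)*sqrt(3)*x/4) + C2*cos(2^(2/3)*sqrt(3)*x/4))*exp(2^(2/3)*x/4)


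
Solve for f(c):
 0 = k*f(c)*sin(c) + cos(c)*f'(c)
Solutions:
 f(c) = C1*exp(k*log(cos(c)))


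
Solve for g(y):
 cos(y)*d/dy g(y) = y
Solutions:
 g(y) = C1 + Integral(y/cos(y), y)


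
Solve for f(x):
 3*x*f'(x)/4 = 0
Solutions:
 f(x) = C1


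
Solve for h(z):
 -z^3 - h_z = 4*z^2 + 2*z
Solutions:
 h(z) = C1 - z^4/4 - 4*z^3/3 - z^2


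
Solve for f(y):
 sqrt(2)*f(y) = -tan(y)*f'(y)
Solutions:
 f(y) = C1/sin(y)^(sqrt(2))


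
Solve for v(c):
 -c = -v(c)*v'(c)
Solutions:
 v(c) = -sqrt(C1 + c^2)
 v(c) = sqrt(C1 + c^2)


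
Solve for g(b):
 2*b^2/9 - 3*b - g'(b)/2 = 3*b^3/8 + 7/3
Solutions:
 g(b) = C1 - 3*b^4/16 + 4*b^3/27 - 3*b^2 - 14*b/3


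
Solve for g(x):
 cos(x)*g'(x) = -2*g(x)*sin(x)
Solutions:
 g(x) = C1*cos(x)^2


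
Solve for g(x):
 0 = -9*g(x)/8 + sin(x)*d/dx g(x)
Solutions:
 g(x) = C1*(cos(x) - 1)^(9/16)/(cos(x) + 1)^(9/16)


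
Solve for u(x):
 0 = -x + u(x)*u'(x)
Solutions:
 u(x) = -sqrt(C1 + x^2)
 u(x) = sqrt(C1 + x^2)


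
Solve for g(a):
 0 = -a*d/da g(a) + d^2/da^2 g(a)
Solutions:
 g(a) = C1 + C2*erfi(sqrt(2)*a/2)


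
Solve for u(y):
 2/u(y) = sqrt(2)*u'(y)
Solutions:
 u(y) = -sqrt(C1 + 2*sqrt(2)*y)
 u(y) = sqrt(C1 + 2*sqrt(2)*y)


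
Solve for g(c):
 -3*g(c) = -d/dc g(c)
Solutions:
 g(c) = C1*exp(3*c)


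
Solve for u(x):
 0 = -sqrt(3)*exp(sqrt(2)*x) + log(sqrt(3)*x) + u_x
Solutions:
 u(x) = C1 - x*log(x) + x*(1 - log(3)/2) + sqrt(6)*exp(sqrt(2)*x)/2


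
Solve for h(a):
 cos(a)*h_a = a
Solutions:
 h(a) = C1 + Integral(a/cos(a), a)


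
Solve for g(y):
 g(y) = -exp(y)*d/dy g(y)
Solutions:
 g(y) = C1*exp(exp(-y))


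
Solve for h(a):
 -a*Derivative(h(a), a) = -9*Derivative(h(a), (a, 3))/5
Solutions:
 h(a) = C1 + Integral(C2*airyai(15^(1/3)*a/3) + C3*airybi(15^(1/3)*a/3), a)


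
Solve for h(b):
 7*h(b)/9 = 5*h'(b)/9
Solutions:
 h(b) = C1*exp(7*b/5)


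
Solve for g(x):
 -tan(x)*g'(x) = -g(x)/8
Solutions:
 g(x) = C1*sin(x)^(1/8)


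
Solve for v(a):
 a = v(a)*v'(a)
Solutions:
 v(a) = -sqrt(C1 + a^2)
 v(a) = sqrt(C1 + a^2)


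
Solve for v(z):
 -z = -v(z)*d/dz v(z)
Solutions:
 v(z) = -sqrt(C1 + z^2)
 v(z) = sqrt(C1 + z^2)


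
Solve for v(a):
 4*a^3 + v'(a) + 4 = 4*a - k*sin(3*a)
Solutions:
 v(a) = C1 - a^4 + 2*a^2 - 4*a + k*cos(3*a)/3


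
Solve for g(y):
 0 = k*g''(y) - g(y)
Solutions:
 g(y) = C1*exp(-y*sqrt(1/k)) + C2*exp(y*sqrt(1/k))


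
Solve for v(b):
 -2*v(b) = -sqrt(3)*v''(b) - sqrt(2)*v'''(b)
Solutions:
 v(b) = C1*exp(-b*(6^(2/3)/(-sqrt(6) + sqrt(6)*sqrt(-1 + (-sqrt(6) + 18*sqrt(2))^2/6) + 18*sqrt(2))^(1/3) + 2*sqrt(6) + 6^(1/3)*(-sqrt(6) + sqrt(6)*sqrt(-1 + (-sqrt(6) + 18*sqrt(2))^2/6) + 18*sqrt(2))^(1/3))/12)*sin(2^(1/3)*3^(1/6)*b*(-3^(2/3)*(-sqrt(6) + sqrt(6)*sqrt(-1 + 54*(-sqrt(2) + sqrt(6)/18)^2) + 18*sqrt(2))^(1/3) + 3*2^(1/3)/(-sqrt(6) + sqrt(6)*sqrt(-1 + 54*(-sqrt(2) + sqrt(6)/18)^2) + 18*sqrt(2))^(1/3))/12) + C2*exp(-b*(6^(2/3)/(-sqrt(6) + sqrt(6)*sqrt(-1 + (-sqrt(6) + 18*sqrt(2))^2/6) + 18*sqrt(2))^(1/3) + 2*sqrt(6) + 6^(1/3)*(-sqrt(6) + sqrt(6)*sqrt(-1 + (-sqrt(6) + 18*sqrt(2))^2/6) + 18*sqrt(2))^(1/3))/12)*cos(2^(1/3)*3^(1/6)*b*(-3^(2/3)*(-sqrt(6) + sqrt(6)*sqrt(-1 + 54*(-sqrt(2) + sqrt(6)/18)^2) + 18*sqrt(2))^(1/3) + 3*2^(1/3)/(-sqrt(6) + sqrt(6)*sqrt(-1 + 54*(-sqrt(2) + sqrt(6)/18)^2) + 18*sqrt(2))^(1/3))/12) + C3*exp(b*(-sqrt(6) + 6^(2/3)/(-sqrt(6) + sqrt(6)*sqrt(-1 + (-sqrt(6) + 18*sqrt(2))^2/6) + 18*sqrt(2))^(1/3) + 6^(1/3)*(-sqrt(6) + sqrt(6)*sqrt(-1 + (-sqrt(6) + 18*sqrt(2))^2/6) + 18*sqrt(2))^(1/3))/6)


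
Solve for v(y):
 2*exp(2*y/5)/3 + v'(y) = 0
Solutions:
 v(y) = C1 - 5*exp(2*y/5)/3


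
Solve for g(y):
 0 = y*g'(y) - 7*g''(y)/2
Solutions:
 g(y) = C1 + C2*erfi(sqrt(7)*y/7)


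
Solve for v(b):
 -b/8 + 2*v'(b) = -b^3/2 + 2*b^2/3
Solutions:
 v(b) = C1 - b^4/16 + b^3/9 + b^2/32


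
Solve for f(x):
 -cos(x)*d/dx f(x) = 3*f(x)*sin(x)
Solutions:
 f(x) = C1*cos(x)^3


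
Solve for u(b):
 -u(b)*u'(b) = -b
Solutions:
 u(b) = -sqrt(C1 + b^2)
 u(b) = sqrt(C1 + b^2)


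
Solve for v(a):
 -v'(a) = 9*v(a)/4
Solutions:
 v(a) = C1*exp(-9*a/4)


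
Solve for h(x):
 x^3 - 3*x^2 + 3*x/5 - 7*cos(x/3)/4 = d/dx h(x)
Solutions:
 h(x) = C1 + x^4/4 - x^3 + 3*x^2/10 - 21*sin(x/3)/4


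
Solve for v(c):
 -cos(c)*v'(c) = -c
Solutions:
 v(c) = C1 + Integral(c/cos(c), c)


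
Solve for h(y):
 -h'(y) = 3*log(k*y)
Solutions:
 h(y) = C1 - 3*y*log(k*y) + 3*y


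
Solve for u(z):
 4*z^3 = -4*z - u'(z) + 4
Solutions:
 u(z) = C1 - z^4 - 2*z^2 + 4*z


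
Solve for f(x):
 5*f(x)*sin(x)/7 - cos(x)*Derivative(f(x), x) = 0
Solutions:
 f(x) = C1/cos(x)^(5/7)


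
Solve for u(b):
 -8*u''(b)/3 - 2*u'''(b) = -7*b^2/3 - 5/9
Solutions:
 u(b) = C1 + C2*b + C3*exp(-4*b/3) + 7*b^4/96 - 7*b^3/32 + 229*b^2/384


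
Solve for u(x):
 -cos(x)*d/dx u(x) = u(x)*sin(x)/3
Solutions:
 u(x) = C1*cos(x)^(1/3)


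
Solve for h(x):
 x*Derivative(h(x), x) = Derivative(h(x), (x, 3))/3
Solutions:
 h(x) = C1 + Integral(C2*airyai(3^(1/3)*x) + C3*airybi(3^(1/3)*x), x)


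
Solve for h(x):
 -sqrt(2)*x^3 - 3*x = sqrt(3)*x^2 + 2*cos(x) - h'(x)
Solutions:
 h(x) = C1 + sqrt(2)*x^4/4 + sqrt(3)*x^3/3 + 3*x^2/2 + 2*sin(x)


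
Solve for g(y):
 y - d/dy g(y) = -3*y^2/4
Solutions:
 g(y) = C1 + y^3/4 + y^2/2


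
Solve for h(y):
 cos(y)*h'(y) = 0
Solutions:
 h(y) = C1


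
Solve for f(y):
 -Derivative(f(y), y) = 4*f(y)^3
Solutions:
 f(y) = -sqrt(2)*sqrt(-1/(C1 - 4*y))/2
 f(y) = sqrt(2)*sqrt(-1/(C1 - 4*y))/2


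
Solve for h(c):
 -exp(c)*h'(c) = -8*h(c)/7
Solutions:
 h(c) = C1*exp(-8*exp(-c)/7)


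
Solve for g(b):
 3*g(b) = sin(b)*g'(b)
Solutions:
 g(b) = C1*(cos(b) - 1)^(3/2)/(cos(b) + 1)^(3/2)


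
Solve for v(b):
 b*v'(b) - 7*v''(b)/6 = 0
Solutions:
 v(b) = C1 + C2*erfi(sqrt(21)*b/7)


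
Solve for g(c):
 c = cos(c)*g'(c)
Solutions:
 g(c) = C1 + Integral(c/cos(c), c)


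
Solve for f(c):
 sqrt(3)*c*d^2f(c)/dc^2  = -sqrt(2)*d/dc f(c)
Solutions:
 f(c) = C1 + C2*c^(1 - sqrt(6)/3)


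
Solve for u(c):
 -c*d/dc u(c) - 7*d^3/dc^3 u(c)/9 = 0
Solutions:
 u(c) = C1 + Integral(C2*airyai(-21^(2/3)*c/7) + C3*airybi(-21^(2/3)*c/7), c)


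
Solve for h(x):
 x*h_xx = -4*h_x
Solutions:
 h(x) = C1 + C2/x^3


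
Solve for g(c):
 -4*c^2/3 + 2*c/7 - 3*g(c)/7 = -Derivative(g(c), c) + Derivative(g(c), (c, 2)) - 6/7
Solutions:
 g(c) = -28*c^2/9 - 374*c/27 + (C1*sin(sqrt(35)*c/14) + C2*cos(sqrt(35)*c/14))*exp(c/2) - 1280/81


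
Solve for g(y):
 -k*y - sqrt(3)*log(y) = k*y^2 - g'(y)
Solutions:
 g(y) = C1 + k*y^3/3 + k*y^2/2 + sqrt(3)*y*log(y) - sqrt(3)*y


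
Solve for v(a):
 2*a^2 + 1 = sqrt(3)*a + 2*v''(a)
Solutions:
 v(a) = C1 + C2*a + a^4/12 - sqrt(3)*a^3/12 + a^2/4


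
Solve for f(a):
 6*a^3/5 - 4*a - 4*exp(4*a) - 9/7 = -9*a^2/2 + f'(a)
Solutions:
 f(a) = C1 + 3*a^4/10 + 3*a^3/2 - 2*a^2 - 9*a/7 - exp(4*a)


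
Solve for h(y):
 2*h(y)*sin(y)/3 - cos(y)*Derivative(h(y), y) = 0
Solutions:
 h(y) = C1/cos(y)^(2/3)


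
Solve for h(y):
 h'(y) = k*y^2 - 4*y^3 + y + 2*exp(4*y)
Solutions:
 h(y) = C1 + k*y^3/3 - y^4 + y^2/2 + exp(4*y)/2


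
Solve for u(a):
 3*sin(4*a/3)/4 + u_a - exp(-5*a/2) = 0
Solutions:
 u(a) = C1 + 9*cos(4*a/3)/16 - 2*exp(-5*a/2)/5


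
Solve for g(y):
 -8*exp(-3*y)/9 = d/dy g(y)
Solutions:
 g(y) = C1 + 8*exp(-3*y)/27


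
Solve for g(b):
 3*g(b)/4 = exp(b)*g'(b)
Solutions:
 g(b) = C1*exp(-3*exp(-b)/4)


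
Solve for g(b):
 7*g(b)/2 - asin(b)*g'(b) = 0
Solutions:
 g(b) = C1*exp(7*Integral(1/asin(b), b)/2)


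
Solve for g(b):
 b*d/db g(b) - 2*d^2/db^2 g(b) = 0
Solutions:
 g(b) = C1 + C2*erfi(b/2)


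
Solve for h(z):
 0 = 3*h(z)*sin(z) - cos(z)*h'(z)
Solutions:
 h(z) = C1/cos(z)^3


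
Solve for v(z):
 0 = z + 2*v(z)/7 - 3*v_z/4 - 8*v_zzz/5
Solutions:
 v(z) = C1*exp(-z*(-7*28^(1/3)*5^(2/3)/(32 + sqrt(1514))^(1/3) + 490^(1/3)*(32 + sqrt(1514))^(1/3))/112)*sin(sqrt(3)*z*(7*28^(1/3)*5^(2/3)/(32 + sqrt(1514))^(1/3) + 490^(1/3)*(32 + sqrt(1514))^(1/3))/112) + C2*exp(-z*(-7*28^(1/3)*5^(2/3)/(32 + sqrt(1514))^(1/3) + 490^(1/3)*(32 + sqrt(1514))^(1/3))/112)*cos(sqrt(3)*z*(7*28^(1/3)*5^(2/3)/(32 + sqrt(1514))^(1/3) + 490^(1/3)*(32 + sqrt(1514))^(1/3))/112) + C3*exp(z*(-7*28^(1/3)*5^(2/3)/(32 + sqrt(1514))^(1/3) + 490^(1/3)*(32 + sqrt(1514))^(1/3))/56) - 7*z/2 - 147/16


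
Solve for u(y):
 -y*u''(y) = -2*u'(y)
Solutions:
 u(y) = C1 + C2*y^3


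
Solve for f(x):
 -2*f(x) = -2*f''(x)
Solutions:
 f(x) = C1*exp(-x) + C2*exp(x)


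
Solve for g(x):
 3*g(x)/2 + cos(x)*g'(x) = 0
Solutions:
 g(x) = C1*(sin(x) - 1)^(3/4)/(sin(x) + 1)^(3/4)


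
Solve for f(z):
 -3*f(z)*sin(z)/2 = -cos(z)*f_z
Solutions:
 f(z) = C1/cos(z)^(3/2)


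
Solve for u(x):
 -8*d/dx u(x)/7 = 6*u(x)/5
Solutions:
 u(x) = C1*exp(-21*x/20)


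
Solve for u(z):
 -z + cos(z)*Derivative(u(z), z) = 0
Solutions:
 u(z) = C1 + Integral(z/cos(z), z)


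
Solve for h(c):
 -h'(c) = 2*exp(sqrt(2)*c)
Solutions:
 h(c) = C1 - sqrt(2)*exp(sqrt(2)*c)


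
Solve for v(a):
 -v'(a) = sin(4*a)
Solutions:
 v(a) = C1 + cos(4*a)/4


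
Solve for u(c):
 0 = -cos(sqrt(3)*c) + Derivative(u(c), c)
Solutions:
 u(c) = C1 + sqrt(3)*sin(sqrt(3)*c)/3


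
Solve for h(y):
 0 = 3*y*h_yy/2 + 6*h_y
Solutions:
 h(y) = C1 + C2/y^3


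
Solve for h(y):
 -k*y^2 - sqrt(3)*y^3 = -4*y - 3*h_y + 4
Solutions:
 h(y) = C1 + k*y^3/9 + sqrt(3)*y^4/12 - 2*y^2/3 + 4*y/3


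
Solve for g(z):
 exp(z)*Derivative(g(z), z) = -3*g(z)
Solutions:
 g(z) = C1*exp(3*exp(-z))


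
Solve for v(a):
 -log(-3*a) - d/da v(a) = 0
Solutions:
 v(a) = C1 - a*log(-a) + a*(1 - log(3))


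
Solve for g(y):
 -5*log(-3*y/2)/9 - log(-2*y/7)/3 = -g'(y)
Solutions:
 g(y) = C1 + 8*y*log(-y)/9 + y*(-8 - 3*log(7) - 2*log(2) + 5*log(3))/9


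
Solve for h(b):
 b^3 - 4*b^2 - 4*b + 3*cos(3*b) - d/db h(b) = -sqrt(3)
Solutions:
 h(b) = C1 + b^4/4 - 4*b^3/3 - 2*b^2 + sqrt(3)*b + sin(3*b)


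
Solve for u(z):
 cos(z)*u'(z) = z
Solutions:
 u(z) = C1 + Integral(z/cos(z), z)


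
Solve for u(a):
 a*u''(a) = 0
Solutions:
 u(a) = C1 + C2*a


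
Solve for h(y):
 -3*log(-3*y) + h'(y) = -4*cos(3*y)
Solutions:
 h(y) = C1 + 3*y*log(-y) - 3*y + 3*y*log(3) - 4*sin(3*y)/3


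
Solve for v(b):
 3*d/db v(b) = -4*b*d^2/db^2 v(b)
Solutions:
 v(b) = C1 + C2*b^(1/4)


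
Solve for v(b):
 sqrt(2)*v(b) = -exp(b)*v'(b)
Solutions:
 v(b) = C1*exp(sqrt(2)*exp(-b))


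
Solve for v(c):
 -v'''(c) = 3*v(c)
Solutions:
 v(c) = C3*exp(-3^(1/3)*c) + (C1*sin(3^(5/6)*c/2) + C2*cos(3^(5/6)*c/2))*exp(3^(1/3)*c/2)


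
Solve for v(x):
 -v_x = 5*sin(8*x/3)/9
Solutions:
 v(x) = C1 + 5*cos(8*x/3)/24


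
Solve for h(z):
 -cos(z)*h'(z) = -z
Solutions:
 h(z) = C1 + Integral(z/cos(z), z)


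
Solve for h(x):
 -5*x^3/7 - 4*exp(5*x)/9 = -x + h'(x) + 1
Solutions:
 h(x) = C1 - 5*x^4/28 + x^2/2 - x - 4*exp(5*x)/45


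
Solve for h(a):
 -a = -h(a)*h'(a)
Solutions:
 h(a) = -sqrt(C1 + a^2)
 h(a) = sqrt(C1 + a^2)


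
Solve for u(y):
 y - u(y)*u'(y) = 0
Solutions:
 u(y) = -sqrt(C1 + y^2)
 u(y) = sqrt(C1 + y^2)


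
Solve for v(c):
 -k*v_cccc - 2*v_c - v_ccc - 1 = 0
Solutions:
 v(c) = C1 + C2*exp(-c*((sqrt(((27 + k^(-2))^2 - 1/k^4)/k^2) + 27/k + k^(-3))^(1/3) + 1/k + 1/(k^2*(sqrt(((27 + k^(-2))^2 - 1/k^4)/k^2) + 27/k + k^(-3))^(1/3)))/3) + C3*exp(c*((sqrt(((27 + k^(-2))^2 - 1/k^4)/k^2) + 27/k + k^(-3))^(1/3) - sqrt(3)*I*(sqrt(((27 + k^(-2))^2 - 1/k^4)/k^2) + 27/k + k^(-3))^(1/3) - 2/k - 4/(k^2*(-1 + sqrt(3)*I)*(sqrt(((27 + k^(-2))^2 - 1/k^4)/k^2) + 27/k + k^(-3))^(1/3)))/6) + C4*exp(c*((sqrt(((27 + k^(-2))^2 - 1/k^4)/k^2) + 27/k + k^(-3))^(1/3) + sqrt(3)*I*(sqrt(((27 + k^(-2))^2 - 1/k^4)/k^2) + 27/k + k^(-3))^(1/3) - 2/k + 4/(k^2*(1 + sqrt(3)*I)*(sqrt(((27 + k^(-2))^2 - 1/k^4)/k^2) + 27/k + k^(-3))^(1/3)))/6) - c/2


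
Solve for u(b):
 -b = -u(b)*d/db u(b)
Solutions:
 u(b) = -sqrt(C1 + b^2)
 u(b) = sqrt(C1 + b^2)


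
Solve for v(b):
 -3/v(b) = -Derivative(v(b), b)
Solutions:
 v(b) = -sqrt(C1 + 6*b)
 v(b) = sqrt(C1 + 6*b)


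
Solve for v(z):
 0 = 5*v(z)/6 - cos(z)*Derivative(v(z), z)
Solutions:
 v(z) = C1*(sin(z) + 1)^(5/12)/(sin(z) - 1)^(5/12)


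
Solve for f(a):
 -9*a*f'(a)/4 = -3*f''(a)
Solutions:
 f(a) = C1 + C2*erfi(sqrt(6)*a/4)


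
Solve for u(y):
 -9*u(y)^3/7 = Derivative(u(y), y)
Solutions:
 u(y) = -sqrt(14)*sqrt(-1/(C1 - 9*y))/2
 u(y) = sqrt(14)*sqrt(-1/(C1 - 9*y))/2


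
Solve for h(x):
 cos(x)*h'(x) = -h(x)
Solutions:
 h(x) = C1*sqrt(sin(x) - 1)/sqrt(sin(x) + 1)


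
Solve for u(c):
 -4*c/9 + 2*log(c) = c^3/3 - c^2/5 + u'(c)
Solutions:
 u(c) = C1 - c^4/12 + c^3/15 - 2*c^2/9 + 2*c*log(c) - 2*c


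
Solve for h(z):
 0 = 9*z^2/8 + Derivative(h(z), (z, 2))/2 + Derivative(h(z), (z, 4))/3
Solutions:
 h(z) = C1 + C2*z + C3*sin(sqrt(6)*z/2) + C4*cos(sqrt(6)*z/2) - 3*z^4/16 + 3*z^2/2


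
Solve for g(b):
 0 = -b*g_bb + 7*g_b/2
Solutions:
 g(b) = C1 + C2*b^(9/2)


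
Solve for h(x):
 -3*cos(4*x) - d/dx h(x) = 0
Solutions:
 h(x) = C1 - 3*sin(4*x)/4


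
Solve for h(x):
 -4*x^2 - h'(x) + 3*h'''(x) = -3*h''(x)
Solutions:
 h(x) = C1 + C2*exp(x*(-3 + sqrt(21))/6) + C3*exp(-x*(3 + sqrt(21))/6) - 4*x^3/3 - 12*x^2 - 96*x


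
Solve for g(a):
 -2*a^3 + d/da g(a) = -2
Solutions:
 g(a) = C1 + a^4/2 - 2*a


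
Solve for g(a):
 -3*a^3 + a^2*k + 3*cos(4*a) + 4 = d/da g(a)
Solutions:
 g(a) = C1 - 3*a^4/4 + a^3*k/3 + 4*a + 3*sin(4*a)/4


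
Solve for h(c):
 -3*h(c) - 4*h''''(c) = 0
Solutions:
 h(c) = (C1*sin(3^(1/4)*c/2) + C2*cos(3^(1/4)*c/2))*exp(-3^(1/4)*c/2) + (C3*sin(3^(1/4)*c/2) + C4*cos(3^(1/4)*c/2))*exp(3^(1/4)*c/2)


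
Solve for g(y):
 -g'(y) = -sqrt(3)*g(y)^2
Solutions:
 g(y) = -1/(C1 + sqrt(3)*y)


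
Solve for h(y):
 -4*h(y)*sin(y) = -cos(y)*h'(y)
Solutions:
 h(y) = C1/cos(y)^4


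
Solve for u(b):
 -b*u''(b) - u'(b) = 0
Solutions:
 u(b) = C1 + C2*log(b)


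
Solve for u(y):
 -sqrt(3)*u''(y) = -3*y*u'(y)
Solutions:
 u(y) = C1 + C2*erfi(sqrt(2)*3^(1/4)*y/2)


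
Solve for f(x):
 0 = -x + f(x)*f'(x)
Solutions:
 f(x) = -sqrt(C1 + x^2)
 f(x) = sqrt(C1 + x^2)


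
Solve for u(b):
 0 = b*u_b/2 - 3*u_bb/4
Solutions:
 u(b) = C1 + C2*erfi(sqrt(3)*b/3)


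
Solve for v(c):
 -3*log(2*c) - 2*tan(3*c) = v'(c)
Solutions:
 v(c) = C1 - 3*c*log(c) - 3*c*log(2) + 3*c + 2*log(cos(3*c))/3


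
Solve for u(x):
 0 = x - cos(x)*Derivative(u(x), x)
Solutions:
 u(x) = C1 + Integral(x/cos(x), x)


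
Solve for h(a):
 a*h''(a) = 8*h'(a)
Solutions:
 h(a) = C1 + C2*a^9


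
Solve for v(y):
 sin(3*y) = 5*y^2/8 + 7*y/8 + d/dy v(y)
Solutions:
 v(y) = C1 - 5*y^3/24 - 7*y^2/16 - cos(3*y)/3


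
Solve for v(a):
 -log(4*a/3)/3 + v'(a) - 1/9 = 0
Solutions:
 v(a) = C1 + a*log(a)/3 - 2*a/9 + a*log(6^(2/3)/3)


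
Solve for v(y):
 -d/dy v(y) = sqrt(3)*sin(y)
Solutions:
 v(y) = C1 + sqrt(3)*cos(y)


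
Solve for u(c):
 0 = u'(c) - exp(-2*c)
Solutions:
 u(c) = C1 - exp(-2*c)/2


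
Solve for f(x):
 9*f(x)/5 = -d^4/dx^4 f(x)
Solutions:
 f(x) = (C1*sin(5^(3/4)*sqrt(6)*x/10) + C2*cos(5^(3/4)*sqrt(6)*x/10))*exp(-5^(3/4)*sqrt(6)*x/10) + (C3*sin(5^(3/4)*sqrt(6)*x/10) + C4*cos(5^(3/4)*sqrt(6)*x/10))*exp(5^(3/4)*sqrt(6)*x/10)


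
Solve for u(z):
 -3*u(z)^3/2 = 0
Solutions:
 u(z) = 0


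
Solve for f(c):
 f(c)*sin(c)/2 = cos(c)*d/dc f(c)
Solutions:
 f(c) = C1/sqrt(cos(c))


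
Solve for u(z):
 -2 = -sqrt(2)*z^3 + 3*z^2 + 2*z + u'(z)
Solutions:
 u(z) = C1 + sqrt(2)*z^4/4 - z^3 - z^2 - 2*z


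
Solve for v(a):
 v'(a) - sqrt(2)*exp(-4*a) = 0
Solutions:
 v(a) = C1 - sqrt(2)*exp(-4*a)/4


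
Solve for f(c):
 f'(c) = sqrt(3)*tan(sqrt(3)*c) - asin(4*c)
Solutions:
 f(c) = C1 - c*asin(4*c) - sqrt(1 - 16*c^2)/4 - log(cos(sqrt(3)*c))


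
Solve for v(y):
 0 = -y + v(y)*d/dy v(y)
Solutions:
 v(y) = -sqrt(C1 + y^2)
 v(y) = sqrt(C1 + y^2)


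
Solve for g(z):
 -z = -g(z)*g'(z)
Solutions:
 g(z) = -sqrt(C1 + z^2)
 g(z) = sqrt(C1 + z^2)


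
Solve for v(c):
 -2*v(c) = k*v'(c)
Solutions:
 v(c) = C1*exp(-2*c/k)


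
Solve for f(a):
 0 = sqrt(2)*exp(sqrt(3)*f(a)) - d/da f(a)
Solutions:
 f(a) = sqrt(3)*(2*log(-1/(C1 + sqrt(2)*a)) - log(3))/6
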